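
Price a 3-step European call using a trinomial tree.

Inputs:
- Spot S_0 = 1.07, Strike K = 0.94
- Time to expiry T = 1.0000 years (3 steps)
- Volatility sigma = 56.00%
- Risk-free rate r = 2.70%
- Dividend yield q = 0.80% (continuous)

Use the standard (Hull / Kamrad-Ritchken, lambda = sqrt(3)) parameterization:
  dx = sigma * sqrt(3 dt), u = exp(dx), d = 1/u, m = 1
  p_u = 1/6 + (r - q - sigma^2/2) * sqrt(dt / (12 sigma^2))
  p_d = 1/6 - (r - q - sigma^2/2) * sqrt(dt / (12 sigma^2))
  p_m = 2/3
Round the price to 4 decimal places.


dt = T/N = 0.333333; dx = sigma*sqrt(3*dt) = 0.560000
u = exp(dx) = 1.750673; d = 1/u = 0.571209
p_u = 0.125655, p_m = 0.666667, p_d = 0.207679
Discount per step: exp(-r*dt) = 0.991040
Stock lattice S(k, j) with j the centered position index:
  k=0: S(0,+0) = 1.0700
  k=1: S(1,-1) = 0.6112; S(1,+0) = 1.0700; S(1,+1) = 1.8732
  k=2: S(2,-2) = 0.3491; S(2,-1) = 0.6112; S(2,+0) = 1.0700; S(2,+1) = 1.8732; S(2,+2) = 3.2794
  k=3: S(3,-3) = 0.1994; S(3,-2) = 0.3491; S(3,-1) = 0.6112; S(3,+0) = 1.0700; S(3,+1) = 1.8732; S(3,+2) = 3.2794; S(3,+3) = 5.7411
Terminal payoffs V(N, j) = max(S_T - K, 0):
  V(3,-3) = 0.000000; V(3,-2) = 0.000000; V(3,-1) = 0.000000; V(3,+0) = 0.130000; V(3,+1) = 0.933220; V(3,+2) = 2.339394; V(3,+3) = 4.801145
Backward induction: V(k, j) = exp(-r*dt) * [p_u * V(k+1, j+1) + p_m * V(k+1, j) + p_d * V(k+1, j-1)]
  V(2,-2) = exp(-r*dt) * [p_u*0.000000 + p_m*0.000000 + p_d*0.000000] = 0.000000
  V(2,-1) = exp(-r*dt) * [p_u*0.130000 + p_m*0.000000 + p_d*0.000000] = 0.016189
  V(2,+0) = exp(-r*dt) * [p_u*0.933220 + p_m*0.130000 + p_d*0.000000] = 0.202103
  V(2,+1) = exp(-r*dt) * [p_u*2.339394 + p_m*0.933220 + p_d*0.130000] = 0.934651
  V(2,+2) = exp(-r*dt) * [p_u*4.801145 + p_m*2.339394 + p_d*0.933220] = 2.335577
  V(1,-1) = exp(-r*dt) * [p_u*0.202103 + p_m*0.016189 + p_d*0.000000] = 0.035863
  V(1,+0) = exp(-r*dt) * [p_u*0.934651 + p_m*0.202103 + p_d*0.016189] = 0.253251
  V(1,+1) = exp(-r*dt) * [p_u*2.335577 + p_m*0.934651 + p_d*0.202103] = 0.949961
  V(0,+0) = exp(-r*dt) * [p_u*0.949961 + p_m*0.253251 + p_d*0.035863] = 0.293000

Answer: Price = V(0,0) = 0.2930


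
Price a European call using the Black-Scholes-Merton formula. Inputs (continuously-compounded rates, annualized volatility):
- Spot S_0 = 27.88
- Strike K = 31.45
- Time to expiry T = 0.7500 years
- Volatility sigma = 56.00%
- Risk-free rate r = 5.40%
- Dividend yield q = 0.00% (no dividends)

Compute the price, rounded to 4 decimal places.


d1 = (ln(S/K) + (r - q + 0.5*sigma^2) * T) / (sigma * sqrt(T)) = 0.07755176
d2 = d1 - sigma * sqrt(T) = -0.40742247
exp(-rT) = 0.96030916; exp(-qT) = 1.00000000
C = S_0 * exp(-qT) * N(d1) - K * exp(-rT) * N(d2)
N(d1) = 0.53090769; N(d2) = 0.34184886
C = 27.8800 * 1.00000000 * 0.53090769 - 31.4500 * 0.96030916 * 0.34184886 = 4.4773

Answer: Price = 4.4773


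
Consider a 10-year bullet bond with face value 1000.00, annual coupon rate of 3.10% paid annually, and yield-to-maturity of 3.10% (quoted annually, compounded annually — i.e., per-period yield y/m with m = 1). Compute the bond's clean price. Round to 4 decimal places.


Coupon per period c = face * coupon_rate / m = 31.000000
Periods per year m = 1; per-period yield y/m = 0.031000
Number of cashflows N = 10
Cashflows (t years, CF_t, discount factor 1/(1+y/m)^(m*t), PV):
  t = 1.0000: CF_t = 31.000000, DF = 0.969932, PV = 30.067895
  t = 2.0000: CF_t = 31.000000, DF = 0.940768, PV = 29.163817
  t = 3.0000: CF_t = 31.000000, DF = 0.912481, PV = 28.286922
  t = 4.0000: CF_t = 31.000000, DF = 0.885045, PV = 27.436394
  t = 5.0000: CF_t = 31.000000, DF = 0.858434, PV = 26.611439
  t = 6.0000: CF_t = 31.000000, DF = 0.832622, PV = 25.811290
  t = 7.0000: CF_t = 31.000000, DF = 0.807587, PV = 25.035198
  t = 8.0000: CF_t = 31.000000, DF = 0.783305, PV = 24.282443
  t = 9.0000: CF_t = 31.000000, DF = 0.759752, PV = 23.552321
  t = 10.0000: CF_t = 1031.000000, DF = 0.736908, PV = 759.752281
Price P = sum_t PV_t = 1000.000000

Answer: Price = 1000.0000


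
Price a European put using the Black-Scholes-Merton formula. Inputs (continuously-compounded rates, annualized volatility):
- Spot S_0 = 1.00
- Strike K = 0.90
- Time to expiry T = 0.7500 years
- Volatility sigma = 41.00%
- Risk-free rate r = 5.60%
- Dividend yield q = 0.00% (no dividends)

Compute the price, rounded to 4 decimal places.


d1 = (ln(S/K) + (r - q + 0.5*sigma^2) * T) / (sigma * sqrt(T)) = 0.59255293
d2 = d1 - sigma * sqrt(T) = 0.23748252
exp(-rT) = 0.95886978; exp(-qT) = 1.00000000
P = K * exp(-rT) * N(-d2) - S_0 * exp(-qT) * N(-d1)
N(-d1) = 0.27674019; N(-d2) = 0.40614124
P = 0.9000 * 0.95886978 * 0.40614124 - 1.0000 * 1.00000000 * 0.27674019 = 0.0738

Answer: Price = 0.0738


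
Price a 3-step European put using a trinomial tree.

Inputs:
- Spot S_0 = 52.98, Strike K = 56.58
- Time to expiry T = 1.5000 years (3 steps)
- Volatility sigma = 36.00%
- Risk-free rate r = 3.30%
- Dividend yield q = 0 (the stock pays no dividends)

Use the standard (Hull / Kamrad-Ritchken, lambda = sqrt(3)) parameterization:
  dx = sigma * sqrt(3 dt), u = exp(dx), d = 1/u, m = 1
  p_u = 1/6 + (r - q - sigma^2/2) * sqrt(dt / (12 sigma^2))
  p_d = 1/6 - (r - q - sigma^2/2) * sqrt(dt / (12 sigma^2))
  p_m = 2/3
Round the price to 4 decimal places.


Answer: Price = V(0,0) = 9.4921

Derivation:
dt = T/N = 0.500000; dx = sigma*sqrt(3*dt) = 0.440908
u = exp(dx) = 1.554118; d = 1/u = 0.643452
p_u = 0.148636, p_m = 0.666667, p_d = 0.184698
Discount per step: exp(-r*dt) = 0.983635
Stock lattice S(k, j) with j the centered position index:
  k=0: S(0,+0) = 52.9800
  k=1: S(1,-1) = 34.0901; S(1,+0) = 52.9800; S(1,+1) = 82.3372
  k=2: S(2,-2) = 21.9353; S(2,-1) = 34.0901; S(2,+0) = 52.9800; S(2,+1) = 82.3372; S(2,+2) = 127.9617
  k=3: S(3,-3) = 14.1143; S(3,-2) = 21.9353; S(3,-1) = 34.0901; S(3,+0) = 52.9800; S(3,+1) = 82.3372; S(3,+2) = 127.9617; S(3,+3) = 198.8675
Terminal payoffs V(N, j) = max(K - S_T, 0):
  V(3,-3) = 42.465678; V(3,-2) = 34.644679; V(3,-1) = 22.489924; V(3,+0) = 3.600000; V(3,+1) = 0.000000; V(3,+2) = 0.000000; V(3,+3) = 0.000000
Backward induction: V(k, j) = exp(-r*dt) * [p_u * V(k+1, j+1) + p_m * V(k+1, j) + p_d * V(k+1, j-1)]
  V(2,-2) = exp(-r*dt) * [p_u*22.489924 + p_m*34.644679 + p_d*42.465678] = 33.721547
  V(2,-1) = exp(-r*dt) * [p_u*3.600000 + p_m*22.489924 + p_d*34.644679] = 21.568331
  V(2,+0) = exp(-r*dt) * [p_u*0.000000 + p_m*3.600000 + p_d*22.489924] = 6.446585
  V(2,+1) = exp(-r*dt) * [p_u*0.000000 + p_m*0.000000 + p_d*3.600000] = 0.654030
  V(2,+2) = exp(-r*dt) * [p_u*0.000000 + p_m*0.000000 + p_d*0.000000] = 0.000000
  V(1,-1) = exp(-r*dt) * [p_u*6.446585 + p_m*21.568331 + p_d*33.721547] = 21.212461
  V(1,+0) = exp(-r*dt) * [p_u*0.654030 + p_m*6.446585 + p_d*21.568331] = 8.241443
  V(1,+1) = exp(-r*dt) * [p_u*0.000000 + p_m*0.654030 + p_d*6.446585] = 1.600069
  V(0,+0) = exp(-r*dt) * [p_u*1.600069 + p_m*8.241443 + p_d*21.212461] = 9.492095


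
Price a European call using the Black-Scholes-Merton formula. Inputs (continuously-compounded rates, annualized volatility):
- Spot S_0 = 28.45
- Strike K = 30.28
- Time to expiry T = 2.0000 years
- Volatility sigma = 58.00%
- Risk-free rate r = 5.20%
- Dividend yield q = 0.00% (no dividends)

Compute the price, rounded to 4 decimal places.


Answer: Price = 9.4617

Derivation:
d1 = (ln(S/K) + (r - q + 0.5*sigma^2) * T) / (sigma * sqrt(T)) = 0.46091260
d2 = d1 - sigma * sqrt(T) = -0.35933127
exp(-rT) = 0.90122530; exp(-qT) = 1.00000000
C = S_0 * exp(-qT) * N(d1) - K * exp(-rT) * N(d2)
N(d1) = 0.67756934; N(d2) = 0.35967364
C = 28.4500 * 1.00000000 * 0.67756934 - 30.2800 * 0.90122530 * 0.35967364 = 9.4617


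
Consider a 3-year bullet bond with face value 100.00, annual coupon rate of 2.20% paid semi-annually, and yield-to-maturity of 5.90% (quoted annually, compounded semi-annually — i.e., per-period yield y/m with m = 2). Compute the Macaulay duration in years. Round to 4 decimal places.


Answer: Macaulay duration = 2.9143 years

Derivation:
Coupon per period c = face * coupon_rate / m = 1.100000
Periods per year m = 2; per-period yield y/m = 0.029500
Number of cashflows N = 6
Cashflows (t years, CF_t, discount factor 1/(1+y/m)^(m*t), PV):
  t = 0.5000: CF_t = 1.100000, DF = 0.971345, PV = 1.068480
  t = 1.0000: CF_t = 1.100000, DF = 0.943512, PV = 1.037863
  t = 1.5000: CF_t = 1.100000, DF = 0.916476, PV = 1.008123
  t = 2.0000: CF_t = 1.100000, DF = 0.890214, PV = 0.979236
  t = 2.5000: CF_t = 1.100000, DF = 0.864706, PV = 0.951176
  t = 3.0000: CF_t = 101.100000, DF = 0.839928, PV = 84.916689
Price P = sum_t PV_t = 89.961566
Macaulay numerator sum_t t * PV_t:
  t * PV_t at t = 0.5000: 0.534240
  t * PV_t at t = 1.0000: 1.037863
  t * PV_t at t = 1.5000: 1.512185
  t * PV_t at t = 2.0000: 1.958472
  t * PV_t at t = 2.5000: 2.377940
  t * PV_t at t = 3.0000: 254.750066
Macaulay duration D = (sum_t t * PV_t) / P = 262.170765 / 89.961566 = 2.914253


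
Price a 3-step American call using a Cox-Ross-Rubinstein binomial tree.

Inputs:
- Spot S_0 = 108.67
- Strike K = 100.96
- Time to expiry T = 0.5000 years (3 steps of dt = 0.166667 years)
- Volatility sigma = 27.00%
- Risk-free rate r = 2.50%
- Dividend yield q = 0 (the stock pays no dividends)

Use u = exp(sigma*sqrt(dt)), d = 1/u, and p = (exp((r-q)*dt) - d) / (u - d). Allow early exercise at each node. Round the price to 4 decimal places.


dt = T/N = 0.166667
u = exp(sigma*sqrt(dt)) = 1.116532; d = 1/u = 0.895631
p = (exp((r-q)*dt) - d) / (u - d) = 0.491373
Discount per step: exp(-r*dt) = 0.995842
Stock lattice S(k, i) with i counting down-moves:
  k=0: S(0,0) = 108.6700
  k=1: S(1,0) = 121.3335; S(1,1) = 97.3282
  k=2: S(2,0) = 135.4727; S(2,1) = 108.6700; S(2,2) = 87.1701
  k=3: S(3,0) = 151.2595; S(3,1) = 121.3335; S(3,2) = 97.3282; S(3,3) = 78.0722
Terminal payoffs V(N, i) = max(S_T - K, 0):
  V(3,0) = 50.299497; V(3,1) = 20.373482; V(3,2) = 0.000000; V(3,3) = 0.000000
Backward induction: V(k, i) = exp(-r*dt) * [p * V(k+1, i) + (1-p) * V(k+1, i+1)]; then take max(V_cont, immediate exercise) for American.
  V(2,0) = exp(-r*dt) * [p*50.299497 + (1-p)*20.373482] = 34.932451; exercise = 34.512659; V(2,0) = max -> 34.932451
  V(2,1) = exp(-r*dt) * [p*20.373482 + (1-p)*0.000000] = 9.969346; exercise = 7.710000; V(2,1) = max -> 9.969346
  V(2,2) = exp(-r*dt) * [p*0.000000 + (1-p)*0.000000] = 0.000000; exercise = 0.000000; V(2,2) = max -> 0.000000
  V(1,0) = exp(-r*dt) * [p*34.932451 + (1-p)*9.969346] = 22.143077; exercise = 20.373482; V(1,0) = max -> 22.143077
  V(1,1) = exp(-r*dt) * [p*9.969346 + (1-p)*0.000000] = 4.878295; exercise = 0.000000; V(1,1) = max -> 4.878295
  V(0,0) = exp(-r*dt) * [p*22.143077 + (1-p)*4.878295] = 13.306178; exercise = 7.710000; V(0,0) = max -> 13.306178

Answer: Price = V(0,0) = 13.3062


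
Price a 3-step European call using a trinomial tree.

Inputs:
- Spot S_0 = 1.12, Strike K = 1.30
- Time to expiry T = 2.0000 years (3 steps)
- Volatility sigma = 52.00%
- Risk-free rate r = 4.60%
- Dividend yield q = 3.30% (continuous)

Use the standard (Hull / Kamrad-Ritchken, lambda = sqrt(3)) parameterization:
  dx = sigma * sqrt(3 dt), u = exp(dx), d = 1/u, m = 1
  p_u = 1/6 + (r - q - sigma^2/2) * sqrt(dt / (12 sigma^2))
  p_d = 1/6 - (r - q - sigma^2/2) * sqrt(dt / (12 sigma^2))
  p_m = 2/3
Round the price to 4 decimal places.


Answer: Price = V(0,0) = 0.2400

Derivation:
dt = T/N = 0.666667; dx = sigma*sqrt(3*dt) = 0.735391
u = exp(dx) = 2.086298; d = 1/u = 0.479318
p_u = 0.111277, p_m = 0.666667, p_d = 0.222057
Discount per step: exp(-r*dt) = 0.969799
Stock lattice S(k, j) with j the centered position index:
  k=0: S(0,+0) = 1.1200
  k=1: S(1,-1) = 0.5368; S(1,+0) = 1.1200; S(1,+1) = 2.3367
  k=2: S(2,-2) = 0.2573; S(2,-1) = 0.5368; S(2,+0) = 1.1200; S(2,+1) = 2.3367; S(2,+2) = 4.8750
  k=3: S(3,-3) = 0.1233; S(3,-2) = 0.2573; S(3,-1) = 0.5368; S(3,+0) = 1.1200; S(3,+1) = 2.3367; S(3,+2) = 4.8750; S(3,+3) = 10.1706
Terminal payoffs V(N, j) = max(S_T - K, 0):
  V(3,-3) = 0.000000; V(3,-2) = 0.000000; V(3,-1) = 0.000000; V(3,+0) = 0.000000; V(3,+1) = 1.036653; V(3,+2) = 3.574955; V(3,+3) = 8.870606
Backward induction: V(k, j) = exp(-r*dt) * [p_u * V(k+1, j+1) + p_m * V(k+1, j) + p_d * V(k+1, j-1)]
  V(2,-2) = exp(-r*dt) * [p_u*0.000000 + p_m*0.000000 + p_d*0.000000] = 0.000000
  V(2,-1) = exp(-r*dt) * [p_u*0.000000 + p_m*0.000000 + p_d*0.000000] = 0.000000
  V(2,+0) = exp(-r*dt) * [p_u*1.036653 + p_m*0.000000 + p_d*0.000000] = 0.111871
  V(2,+1) = exp(-r*dt) * [p_u*3.574955 + p_m*1.036653 + p_d*0.000000] = 1.056025
  V(2,+2) = exp(-r*dt) * [p_u*8.870606 + p_m*3.574955 + p_d*1.036653] = 3.491848
  V(1,-1) = exp(-r*dt) * [p_u*0.111871 + p_m*0.000000 + p_d*0.000000] = 0.012073
  V(1,+0) = exp(-r*dt) * [p_u*1.056025 + p_m*0.111871 + p_d*0.000000] = 0.186290
  V(1,+1) = exp(-r*dt) * [p_u*3.491848 + p_m*1.056025 + p_d*0.111871] = 1.083672
  V(0,+0) = exp(-r*dt) * [p_u*1.083672 + p_m*0.186290 + p_d*0.012073] = 0.239988


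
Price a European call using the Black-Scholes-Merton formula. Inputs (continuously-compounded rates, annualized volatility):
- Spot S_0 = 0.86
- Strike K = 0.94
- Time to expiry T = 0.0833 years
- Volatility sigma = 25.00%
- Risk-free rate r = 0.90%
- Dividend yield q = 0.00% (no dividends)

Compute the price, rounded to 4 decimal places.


d1 = (ln(S/K) + (r - q + 0.5*sigma^2) * T) / (sigma * sqrt(T)) = -1.18627169
d2 = d1 - sigma * sqrt(T) = -1.25842604
exp(-rT) = 0.99925058; exp(-qT) = 1.00000000
C = S_0 * exp(-qT) * N(d1) - K * exp(-rT) * N(d2)
N(d1) = 0.11775751; N(d2) = 0.10411886
C = 0.8600 * 1.00000000 * 0.11775751 - 0.9400 * 0.99925058 * 0.10411886 = 0.0035

Answer: Price = 0.0035


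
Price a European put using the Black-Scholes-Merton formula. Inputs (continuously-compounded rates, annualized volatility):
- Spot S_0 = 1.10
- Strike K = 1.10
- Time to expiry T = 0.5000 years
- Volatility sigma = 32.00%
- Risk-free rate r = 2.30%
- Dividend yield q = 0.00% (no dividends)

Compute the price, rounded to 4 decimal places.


d1 = (ln(S/K) + (r - q + 0.5*sigma^2) * T) / (sigma * sqrt(T)) = 0.16396038
d2 = d1 - sigma * sqrt(T) = -0.06231379
exp(-rT) = 0.98856587; exp(-qT) = 1.00000000
P = K * exp(-rT) * N(-d2) - S_0 * exp(-qT) * N(-d1)
N(-d1) = 0.43488116; N(-d2) = 0.52484352
P = 1.1000 * 0.98856587 * 0.52484352 - 1.1000 * 1.00000000 * 0.43488116 = 0.0924

Answer: Price = 0.0924


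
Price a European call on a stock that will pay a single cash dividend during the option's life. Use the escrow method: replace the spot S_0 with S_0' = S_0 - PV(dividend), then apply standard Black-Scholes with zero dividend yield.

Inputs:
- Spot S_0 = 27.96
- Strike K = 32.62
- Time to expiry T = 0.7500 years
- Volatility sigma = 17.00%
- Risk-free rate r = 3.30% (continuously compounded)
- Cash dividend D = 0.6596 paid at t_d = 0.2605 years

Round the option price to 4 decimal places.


PV(D) = D * exp(-r * t_d) = 0.6596 * 0.99144034 = 0.65395405
S_0' = S_0 - PV(D) = 27.9600 - 0.65395405 = 27.30604595
d1 = (ln(S_0'/K) + (r + sigma^2/2)*T) / (sigma*sqrt(T)) = -0.96607651
d2 = d1 - sigma*sqrt(T) = -1.11330083
exp(-rT) = 0.97555377
N(d1) = 0.16700295; N(d2) = 0.13278962
C = S_0' * N(d1) - K * exp(-rT) * N(d2) = 27.30604595 * 0.16700295 - 32.6200 * 0.97555377 * 0.13278962 = 0.3345

Answer: Price = 0.3345


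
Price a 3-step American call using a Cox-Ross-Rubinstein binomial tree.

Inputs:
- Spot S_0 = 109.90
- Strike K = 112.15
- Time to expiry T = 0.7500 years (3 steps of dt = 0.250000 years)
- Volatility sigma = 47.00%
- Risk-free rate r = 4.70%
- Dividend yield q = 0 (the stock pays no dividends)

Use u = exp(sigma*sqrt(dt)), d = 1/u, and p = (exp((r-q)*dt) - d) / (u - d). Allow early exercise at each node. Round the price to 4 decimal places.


Answer: Price = V(0,0) = 19.8338

Derivation:
dt = T/N = 0.250000
u = exp(sigma*sqrt(dt)) = 1.264909; d = 1/u = 0.790571
p = (exp((r-q)*dt) - d) / (u - d) = 0.466436
Discount per step: exp(-r*dt) = 0.988319
Stock lattice S(k, i) with i counting down-moves:
  k=0: S(0,0) = 109.9000
  k=1: S(1,0) = 139.0135; S(1,1) = 86.8837
  k=2: S(2,0) = 175.8394; S(2,1) = 109.9000; S(2,2) = 68.6877
  k=3: S(3,0) = 222.4208; S(3,1) = 139.0135; S(3,2) = 86.8837; S(3,3) = 54.3025
Terminal payoffs V(N, i) = max(S_T - K, 0):
  V(3,0) = 110.270751; V(3,1) = 26.863474; V(3,2) = 0.000000; V(3,3) = 0.000000
Backward induction: V(k, i) = exp(-r*dt) * [p * V(k+1, i) + (1-p) * V(k+1, i+1)]; then take max(V_cont, immediate exercise) for American.
  V(2,0) = exp(-r*dt) * [p*110.270751 + (1-p)*26.863474] = 64.999413; exercise = 63.689362; V(2,0) = max -> 64.999413
  V(2,1) = exp(-r*dt) * [p*26.863474 + (1-p)*0.000000] = 12.383734; exercise = 0.000000; V(2,1) = max -> 12.383734
  V(2,2) = exp(-r*dt) * [p*0.000000 + (1-p)*0.000000] = 0.000000; exercise = 0.000000; V(2,2) = max -> 0.000000
  V(1,0) = exp(-r*dt) * [p*64.999413 + (1-p)*12.383734] = 36.494263; exercise = 26.863474; V(1,0) = max -> 36.494263
  V(1,1) = exp(-r*dt) * [p*12.383734 + (1-p)*0.000000] = 5.708750; exercise = 0.000000; V(1,1) = max -> 5.708750
  V(0,0) = exp(-r*dt) * [p*36.494263 + (1-p)*5.708750] = 19.833811; exercise = 0.000000; V(0,0) = max -> 19.833811


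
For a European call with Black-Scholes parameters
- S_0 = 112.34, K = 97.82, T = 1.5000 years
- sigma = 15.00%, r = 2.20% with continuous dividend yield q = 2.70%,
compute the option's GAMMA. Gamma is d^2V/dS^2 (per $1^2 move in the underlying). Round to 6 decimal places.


Answer: Gamma = 0.013432

Derivation:
d1 = 0.8043902881; d2 = 0.6206785574
phi(d1) = 0.2886730919; exp(-qT) = 0.9603091645; exp(-rT) = 0.9675385596
Gamma = exp(-qT) * phi(d1) / (S * sigma * sqrt(T)) = 0.9603091645 * 0.2886730919 / (112.3400 * 0.1500 * 1.2247448714) = 0.013432


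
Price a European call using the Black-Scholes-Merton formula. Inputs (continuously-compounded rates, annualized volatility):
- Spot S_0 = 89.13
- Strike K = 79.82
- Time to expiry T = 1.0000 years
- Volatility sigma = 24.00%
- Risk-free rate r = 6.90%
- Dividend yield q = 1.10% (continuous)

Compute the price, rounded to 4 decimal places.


Answer: Price = 16.4182

Derivation:
d1 = (ln(S/K) + (r - q + 0.5*sigma^2) * T) / (sigma * sqrt(T)) = 0.82134116
d2 = d1 - sigma * sqrt(T) = 0.58134116
exp(-rT) = 0.93332668; exp(-qT) = 0.98906028
C = S_0 * exp(-qT) * N(d1) - K * exp(-rT) * N(d2)
N(d1) = 0.79427402; N(d2) = 0.71949473
C = 89.1300 * 0.98906028 * 0.79427402 - 79.8200 * 0.93332668 * 0.71949473 = 16.4182


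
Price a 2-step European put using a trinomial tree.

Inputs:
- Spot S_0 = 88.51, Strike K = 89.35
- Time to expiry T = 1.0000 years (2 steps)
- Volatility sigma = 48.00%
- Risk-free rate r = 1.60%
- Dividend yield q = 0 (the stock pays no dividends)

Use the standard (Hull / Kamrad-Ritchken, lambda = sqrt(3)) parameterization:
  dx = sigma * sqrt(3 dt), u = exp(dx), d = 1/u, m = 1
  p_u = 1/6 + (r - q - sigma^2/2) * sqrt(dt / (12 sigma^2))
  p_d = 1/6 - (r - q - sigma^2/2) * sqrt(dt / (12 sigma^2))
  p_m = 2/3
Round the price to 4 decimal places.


Answer: Price = V(0,0) = 14.0854

Derivation:
dt = T/N = 0.500000; dx = sigma*sqrt(3*dt) = 0.587878
u = exp(dx) = 1.800164; d = 1/u = 0.555505
p_u = 0.124481, p_m = 0.666667, p_d = 0.208852
Discount per step: exp(-r*dt) = 0.992032
Stock lattice S(k, j) with j the centered position index:
  k=0: S(0,+0) = 88.5100
  k=1: S(1,-1) = 49.1678; S(1,+0) = 88.5100; S(1,+1) = 159.3325
  k=2: S(2,-2) = 27.3129; S(2,-1) = 49.1678; S(2,+0) = 88.5100; S(2,+1) = 159.3325; S(2,+2) = 286.8245
Terminal payoffs V(N, j) = max(K - S_T, 0):
  V(2,-2) = 62.037063; V(2,-1) = 40.182246; V(2,+0) = 0.840000; V(2,+1) = 0.000000; V(2,+2) = 0.000000
Backward induction: V(k, j) = exp(-r*dt) * [p_u * V(k+1, j+1) + p_m * V(k+1, j) + p_d * V(k+1, j-1)]
  V(1,-1) = exp(-r*dt) * [p_u*0.840000 + p_m*40.182246 + p_d*62.037063] = 39.531790
  V(1,+0) = exp(-r*dt) * [p_u*0.000000 + p_m*0.840000 + p_d*40.182246] = 8.880824
  V(1,+1) = exp(-r*dt) * [p_u*0.000000 + p_m*0.000000 + p_d*0.840000] = 0.174038
  V(0,+0) = exp(-r*dt) * [p_u*0.174038 + p_m*8.880824 + p_d*39.531790] = 14.085385


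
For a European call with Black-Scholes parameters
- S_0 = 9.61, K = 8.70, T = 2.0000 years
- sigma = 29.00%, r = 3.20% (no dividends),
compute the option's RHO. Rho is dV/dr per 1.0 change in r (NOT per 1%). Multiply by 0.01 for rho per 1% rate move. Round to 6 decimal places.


Answer: Rho = 9.413104

Derivation:
d1 = 0.6036770466; d2 = 0.1935551135
phi(d1) = 0.3324879961; exp(-qT) = 1.0000000000; exp(-rT) = 0.9380049995
N(d2) = 0.5767378762
Rho = K*T*exp(-rT)*N(d2) = 8.7000 * 2.0000 * 0.9380049995 * 0.5767378762 = 9.413104


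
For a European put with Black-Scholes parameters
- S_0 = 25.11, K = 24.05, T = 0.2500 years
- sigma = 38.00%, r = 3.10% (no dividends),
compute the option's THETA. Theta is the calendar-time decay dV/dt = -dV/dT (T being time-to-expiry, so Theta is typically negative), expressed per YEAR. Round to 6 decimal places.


d1 = 0.3627956664; d2 = 0.1727956664
phi(d1) = 0.3735330164; exp(-qT) = 1.0000000000; exp(-rT) = 0.9922799538
Theta = -S*exp(-qT)*phi(d1)*sigma/(2*sqrt(T)) + r*K*exp(-rT)*N(-d2) - q*S*exp(-qT)*N(-d1)
N(-d1) = 0.3583787647; N(-d2) = 0.4314060218; sqrt(T) = 0.5000000000
Term 1 = -25.1100 * 1.0000000000 * 0.3735330164 * 0.3800 / (2 * 0.5000000000) = -3.5641773359
Term 2 = 0.0310 * 24.0500 * 0.9922799538 * 0.4314060218 = 0.3191517243
Term 3 = 0 (no dividend yield, q = 0)
Theta = -3.5641773359 + (0.3191517243) + (0.0000000000) = -3.245026

Answer: Theta = -3.245026


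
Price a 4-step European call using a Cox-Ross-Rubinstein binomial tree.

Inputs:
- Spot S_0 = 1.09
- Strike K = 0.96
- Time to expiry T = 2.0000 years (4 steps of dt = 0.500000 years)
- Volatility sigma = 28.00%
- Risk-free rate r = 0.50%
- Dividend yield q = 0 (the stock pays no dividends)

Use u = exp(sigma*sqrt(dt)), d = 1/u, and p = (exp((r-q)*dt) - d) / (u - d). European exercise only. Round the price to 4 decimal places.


Answer: Price = V(0,0) = 0.2453

Derivation:
dt = T/N = 0.500000
u = exp(sigma*sqrt(dt)) = 1.218950; d = 1/u = 0.820378
p = (exp((r-q)*dt) - d) / (u - d) = 0.456944
Discount per step: exp(-r*dt) = 0.997503
Stock lattice S(k, i) with i counting down-moves:
  k=0: S(0,0) = 1.0900
  k=1: S(1,0) = 1.3287; S(1,1) = 0.8942
  k=2: S(2,0) = 1.6196; S(2,1) = 1.0900; S(2,2) = 0.7336
  k=3: S(3,0) = 1.9742; S(3,1) = 1.3287; S(3,2) = 0.8942; S(3,3) = 0.6018
  k=4: S(4,0) = 2.4064; S(4,1) = 1.6196; S(4,2) = 1.0900; S(4,3) = 0.7336; S(4,4) = 0.4937
Terminal payoffs V(N, i) = max(S_T - K, 0):
  V(4,0) = 1.446413; V(4,1) = 0.659565; V(4,2) = 0.130000; V(4,3) = 0.000000; V(4,4) = 0.000000
Backward induction: V(k, i) = exp(-r*dt) * [p * V(k+1, i) + (1-p) * V(k+1, i+1)].
  V(3,0) = exp(-r*dt) * [p*1.446413 + (1-p)*0.659565] = 1.016566
  V(3,1) = exp(-r*dt) * [p*0.659565 + (1-p)*0.130000] = 0.371053
  V(3,2) = exp(-r*dt) * [p*0.130000 + (1-p)*0.000000] = 0.059254
  V(3,3) = exp(-r*dt) * [p*0.000000 + (1-p)*0.000000] = 0.000000
  V(2,0) = exp(-r*dt) * [p*1.016566 + (1-p)*0.371053] = 0.664353
  V(2,1) = exp(-r*dt) * [p*0.371053 + (1-p)*0.059254] = 0.201225
  V(2,2) = exp(-r*dt) * [p*0.059254 + (1-p)*0.000000] = 0.027008
  V(1,0) = exp(-r*dt) * [p*0.664353 + (1-p)*0.201225] = 0.411818
  V(1,1) = exp(-r*dt) * [p*0.201225 + (1-p)*0.027008] = 0.106349
  V(0,0) = exp(-r*dt) * [p*0.411818 + (1-p)*0.106349] = 0.245317


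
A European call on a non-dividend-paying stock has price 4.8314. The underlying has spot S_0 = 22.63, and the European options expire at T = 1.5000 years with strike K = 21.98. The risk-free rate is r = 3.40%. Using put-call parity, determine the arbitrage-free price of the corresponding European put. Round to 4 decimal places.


Answer: Put price = 3.0885

Derivation:
Put-call parity: C - P = S_0 * exp(-qT) - K * exp(-rT).
S_0 * exp(-qT) = 22.6300 * 1.00000000 = 22.63000000
K * exp(-rT) = 21.9800 * 0.95027867 = 20.88712518
P = C - S*exp(-qT) + K*exp(-rT)
P = 4.8314 - 22.63000000 + 20.88712518 = 3.0885


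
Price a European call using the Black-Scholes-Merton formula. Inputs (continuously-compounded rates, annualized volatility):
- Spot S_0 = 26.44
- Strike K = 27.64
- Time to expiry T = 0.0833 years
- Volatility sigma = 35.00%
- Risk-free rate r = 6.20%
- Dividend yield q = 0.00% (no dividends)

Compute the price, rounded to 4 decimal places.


d1 = (ln(S/K) + (r - q + 0.5*sigma^2) * T) / (sigma * sqrt(T)) = -0.33776064
d2 = d1 - sigma * sqrt(T) = -0.43877673
exp(-rT) = 0.99484871; exp(-qT) = 1.00000000
C = S_0 * exp(-qT) * N(d1) - K * exp(-rT) * N(d2)
N(d1) = 0.36777178; N(d2) = 0.33041166
C = 26.4400 * 1.00000000 * 0.36777178 - 27.6400 * 0.99484871 * 0.33041166 = 0.6384

Answer: Price = 0.6384


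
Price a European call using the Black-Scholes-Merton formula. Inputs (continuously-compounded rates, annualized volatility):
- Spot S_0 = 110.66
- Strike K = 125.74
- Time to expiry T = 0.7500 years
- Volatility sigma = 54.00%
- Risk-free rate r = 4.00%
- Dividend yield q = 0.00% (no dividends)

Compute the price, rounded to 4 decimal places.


d1 = (ln(S/K) + (r - q + 0.5*sigma^2) * T) / (sigma * sqrt(T)) = 0.02479646
d2 = d1 - sigma * sqrt(T) = -0.44285726
exp(-rT) = 0.97044553; exp(-qT) = 1.00000000
C = S_0 * exp(-qT) * N(d1) - K * exp(-rT) * N(d2)
N(d1) = 0.50989134; N(d2) = 0.32893449
C = 110.6600 * 1.00000000 * 0.50989134 - 125.7400 * 0.97044553 * 0.32893449 = 16.2867

Answer: Price = 16.2867


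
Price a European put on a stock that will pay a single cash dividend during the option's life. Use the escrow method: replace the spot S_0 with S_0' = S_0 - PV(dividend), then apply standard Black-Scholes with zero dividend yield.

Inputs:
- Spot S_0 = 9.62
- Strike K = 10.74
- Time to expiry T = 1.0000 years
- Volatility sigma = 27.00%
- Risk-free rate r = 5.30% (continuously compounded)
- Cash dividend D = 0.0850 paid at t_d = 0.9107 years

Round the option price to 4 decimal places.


PV(D) = D * exp(-r * t_d) = 0.0850 * 0.95287924 = 0.08099474
S_0' = S_0 - PV(D) = 9.6200 - 0.08099474 = 9.53900526
d1 = (ln(S_0'/K) + (r + sigma^2/2)*T) / (sigma*sqrt(T)) = -0.10791066
d2 = d1 - sigma*sqrt(T) = -0.37791066
exp(-rT) = 0.94838001
N(-d1) = 0.54296672; N(-d2) = 0.64725152
P = K * exp(-rT) * N(-d2) - S_0' * N(-d1) = 10.7400 * 0.94838001 * 0.64725152 - 9.53900526 * 0.54296672 = 1.4133

Answer: Price = 1.4133


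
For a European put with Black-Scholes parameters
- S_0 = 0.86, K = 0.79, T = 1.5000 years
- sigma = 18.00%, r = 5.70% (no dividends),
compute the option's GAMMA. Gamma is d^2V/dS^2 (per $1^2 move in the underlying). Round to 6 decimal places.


Answer: Gamma = 1.424686

Derivation:
d1 = 0.8831746120; d2 = 0.6627205352
phi(d1) = 0.2701069652; exp(-qT) = 1.0000000000; exp(-rT) = 0.9180531431
Gamma = exp(-qT) * phi(d1) / (S * sigma * sqrt(T)) = 1.0000000000 * 0.2701069652 / (0.8600 * 0.1800 * 1.2247448714) = 1.424686


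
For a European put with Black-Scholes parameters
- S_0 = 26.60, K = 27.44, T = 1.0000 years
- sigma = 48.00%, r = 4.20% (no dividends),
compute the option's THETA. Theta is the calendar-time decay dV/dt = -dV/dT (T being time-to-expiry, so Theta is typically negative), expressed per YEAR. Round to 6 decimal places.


Answer: Theta = -1.812870

Derivation:
d1 = 0.2627279436; d2 = -0.2172720564
phi(d1) = 0.3854084803; exp(-qT) = 1.0000000000; exp(-rT) = 0.9588697806
Theta = -S*exp(-qT)*phi(d1)*sigma/(2*sqrt(T)) + r*K*exp(-rT)*N(-d2) - q*S*exp(-qT)*N(-d1)
N(-d1) = 0.3963801387; N(-d2) = 0.5860018336; sqrt(T) = 1.0000000000
Term 1 = -26.6000 * 1.0000000000 * 0.3854084803 * 0.4800 / (2 * 1.0000000000) = -2.4604477382
Term 2 = 0.0420 * 27.4400 * 0.9588697806 * 0.5860018336 = 0.6475778777
Term 3 = 0 (no dividend yield, q = 0)
Theta = -2.4604477382 + (0.6475778777) + (0.0000000000) = -1.812870


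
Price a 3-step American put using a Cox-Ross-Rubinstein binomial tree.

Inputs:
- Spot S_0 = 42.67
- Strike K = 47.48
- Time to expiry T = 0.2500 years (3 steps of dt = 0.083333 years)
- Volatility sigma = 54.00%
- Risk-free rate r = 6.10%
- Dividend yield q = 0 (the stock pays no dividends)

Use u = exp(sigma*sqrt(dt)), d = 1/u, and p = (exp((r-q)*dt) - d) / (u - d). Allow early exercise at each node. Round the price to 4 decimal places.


Answer: Price = V(0,0) = 7.2076

Derivation:
dt = T/N = 0.083333
u = exp(sigma*sqrt(dt)) = 1.168691; d = 1/u = 0.855658
p = (exp((r-q)*dt) - d) / (u - d) = 0.477388
Discount per step: exp(-r*dt) = 0.994930
Stock lattice S(k, i) with i counting down-moves:
  k=0: S(0,0) = 42.6700
  k=1: S(1,0) = 49.8681; S(1,1) = 36.5109
  k=2: S(2,0) = 58.2804; S(2,1) = 42.6700; S(2,2) = 31.2409
  k=3: S(3,0) = 68.1118; S(3,1) = 49.8681; S(3,2) = 36.5109; S(3,3) = 26.7315
Terminal payoffs V(N, i) = max(K - S_T, 0):
  V(3,0) = 0.000000; V(3,1) = 0.000000; V(3,2) = 10.969075; V(3,3) = 20.748507
Backward induction: V(k, i) = exp(-r*dt) * [p * V(k+1, i) + (1-p) * V(k+1, i+1)]; then take max(V_cont, immediate exercise) for American.
  V(2,0) = exp(-r*dt) * [p*0.000000 + (1-p)*0.000000] = 0.000000; exercise = 0.000000; V(2,0) = max -> 0.000000
  V(2,1) = exp(-r*dt) * [p*0.000000 + (1-p)*10.969075] = 5.703505; exercise = 4.810000; V(2,1) = max -> 5.703505
  V(2,2) = exp(-r*dt) * [p*10.969075 + (1-p)*20.748507] = 15.998393; exercise = 16.239137; V(2,2) = max -> 16.239137
  V(1,0) = exp(-r*dt) * [p*0.000000 + (1-p)*5.703505] = 2.965607; exercise = 0.000000; V(1,0) = max -> 2.965607
  V(1,1) = exp(-r*dt) * [p*5.703505 + (1-p)*16.239137] = 11.152717; exercise = 10.969075; V(1,1) = max -> 11.152717
  V(0,0) = exp(-r*dt) * [p*2.965607 + (1-p)*11.152717] = 7.207558; exercise = 4.810000; V(0,0) = max -> 7.207558


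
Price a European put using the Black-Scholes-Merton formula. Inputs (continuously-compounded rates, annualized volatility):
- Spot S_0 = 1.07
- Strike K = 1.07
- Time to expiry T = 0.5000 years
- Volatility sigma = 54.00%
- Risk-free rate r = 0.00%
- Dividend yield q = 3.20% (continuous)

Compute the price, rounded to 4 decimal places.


Answer: Price = 0.1694

Derivation:
d1 = (ln(S/K) + (r - q + 0.5*sigma^2) * T) / (sigma * sqrt(T)) = 0.14901621
d2 = d1 - sigma * sqrt(T) = -0.23282145
exp(-rT) = 1.00000000; exp(-qT) = 0.98412732
P = K * exp(-rT) * N(-d2) - S_0 * exp(-qT) * N(-d1)
N(-d1) = 0.44077042; N(-d2) = 0.59204997
P = 1.0700 * 1.00000000 * 0.59204997 - 1.0700 * 0.98412732 * 0.44077042 = 0.1694


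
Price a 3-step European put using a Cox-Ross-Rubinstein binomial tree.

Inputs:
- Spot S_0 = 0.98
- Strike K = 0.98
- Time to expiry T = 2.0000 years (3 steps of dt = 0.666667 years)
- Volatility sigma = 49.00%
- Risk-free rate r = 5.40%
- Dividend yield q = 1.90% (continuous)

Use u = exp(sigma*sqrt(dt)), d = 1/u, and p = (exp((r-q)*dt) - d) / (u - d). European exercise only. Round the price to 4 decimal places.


dt = T/N = 0.666667
u = exp(sigma*sqrt(dt)) = 1.491949; d = 1/u = 0.670264
p = (exp((r-q)*dt) - d) / (u - d) = 0.430023
Discount per step: exp(-r*dt) = 0.964640
Stock lattice S(k, i) with i counting down-moves:
  k=0: S(0,0) = 0.9800
  k=1: S(1,0) = 1.4621; S(1,1) = 0.6569
  k=2: S(2,0) = 2.1814; S(2,1) = 0.9800; S(2,2) = 0.4403
  k=3: S(3,0) = 3.2545; S(3,1) = 1.4621; S(3,2) = 0.6569; S(3,3) = 0.2951
Terminal payoffs V(N, i) = max(K - S_T, 0):
  V(3,0) = 0.000000; V(3,1) = 0.000000; V(3,2) = 0.323141; V(3,3) = 0.684903
Backward induction: V(k, i) = exp(-r*dt) * [p * V(k+1, i) + (1-p) * V(k+1, i+1)].
  V(2,0) = exp(-r*dt) * [p*0.000000 + (1-p)*0.000000] = 0.000000
  V(2,1) = exp(-r*dt) * [p*0.000000 + (1-p)*0.323141] = 0.177670
  V(2,2) = exp(-r*dt) * [p*0.323141 + (1-p)*0.684903] = 0.510620
  V(1,0) = exp(-r*dt) * [p*0.000000 + (1-p)*0.177670] = 0.097687
  V(1,1) = exp(-r*dt) * [p*0.177670 + (1-p)*0.510620] = 0.354451
  V(0,0) = exp(-r*dt) * [p*0.097687 + (1-p)*0.354451] = 0.235408

Answer: Price = V(0,0) = 0.2354


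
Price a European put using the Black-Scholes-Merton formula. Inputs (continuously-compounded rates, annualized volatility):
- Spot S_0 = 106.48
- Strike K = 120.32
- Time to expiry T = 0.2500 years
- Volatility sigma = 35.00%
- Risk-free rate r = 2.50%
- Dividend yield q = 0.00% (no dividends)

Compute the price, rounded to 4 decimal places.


Answer: Price = 16.0885

Derivation:
d1 = (ln(S/K) + (r - q + 0.5*sigma^2) * T) / (sigma * sqrt(T)) = -0.57505821
d2 = d1 - sigma * sqrt(T) = -0.75005821
exp(-rT) = 0.99376949; exp(-qT) = 1.00000000
P = K * exp(-rT) * N(-d2) - S_0 * exp(-qT) * N(-d1)
N(-d1) = 0.71737403; N(-d2) = 0.77339018
P = 120.3200 * 0.99376949 * 0.77339018 - 106.4800 * 1.00000000 * 0.71737403 = 16.0885


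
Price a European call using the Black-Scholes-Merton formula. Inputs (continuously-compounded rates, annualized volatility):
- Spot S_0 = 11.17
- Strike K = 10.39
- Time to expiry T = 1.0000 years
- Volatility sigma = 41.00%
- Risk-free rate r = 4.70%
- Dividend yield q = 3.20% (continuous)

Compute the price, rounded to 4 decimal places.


Answer: Price = 2.1738

Derivation:
d1 = (ln(S/K) + (r - q + 0.5*sigma^2) * T) / (sigma * sqrt(T)) = 0.41814100
d2 = d1 - sigma * sqrt(T) = 0.00814100
exp(-rT) = 0.95408740; exp(-qT) = 0.96850658
C = S_0 * exp(-qT) * N(d1) - K * exp(-rT) * N(d2)
N(d1) = 0.66207798; N(d2) = 0.50324775
C = 11.1700 * 0.96850658 * 0.66207798 - 10.3900 * 0.95408740 * 0.50324775 = 2.1738


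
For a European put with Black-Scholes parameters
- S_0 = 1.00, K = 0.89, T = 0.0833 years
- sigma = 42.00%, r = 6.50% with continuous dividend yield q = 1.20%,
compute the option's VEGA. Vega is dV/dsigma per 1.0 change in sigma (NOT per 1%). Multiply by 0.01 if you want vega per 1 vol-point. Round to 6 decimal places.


Answer: Vega = 0.065699

Derivation:
d1 = 1.0583774246; d2 = 0.9371581192
phi(d1) = 0.2278609010; exp(-qT) = 0.9990008994; exp(-rT) = 0.9946001320
Vega = S * exp(-qT) * phi(d1) * sqrt(T) = 1.0000 * 0.9990008994 * 0.2278609010 * 0.2886173938 = 0.065699


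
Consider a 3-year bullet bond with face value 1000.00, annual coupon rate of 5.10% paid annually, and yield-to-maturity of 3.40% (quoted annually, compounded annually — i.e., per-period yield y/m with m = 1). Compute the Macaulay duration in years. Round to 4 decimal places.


Coupon per period c = face * coupon_rate / m = 51.000000
Periods per year m = 1; per-period yield y/m = 0.034000
Number of cashflows N = 3
Cashflows (t years, CF_t, discount factor 1/(1+y/m)^(m*t), PV):
  t = 1.0000: CF_t = 51.000000, DF = 0.967118, PV = 49.323017
  t = 2.0000: CF_t = 51.000000, DF = 0.935317, PV = 47.701177
  t = 3.0000: CF_t = 1051.000000, DF = 0.904562, PV = 950.694759
Price P = sum_t PV_t = 1047.718954
Macaulay numerator sum_t t * PV_t:
  t * PV_t at t = 1.0000: 49.323017
  t * PV_t at t = 2.0000: 95.402355
  t * PV_t at t = 3.0000: 2852.084277
Macaulay duration D = (sum_t t * PV_t) / P = 2996.809649 / 1047.718954 = 2.860318

Answer: Macaulay duration = 2.8603 years


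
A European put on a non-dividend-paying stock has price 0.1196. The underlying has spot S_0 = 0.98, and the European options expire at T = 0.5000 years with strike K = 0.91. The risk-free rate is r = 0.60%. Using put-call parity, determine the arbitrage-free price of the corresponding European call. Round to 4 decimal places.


Put-call parity: C - P = S_0 * exp(-qT) - K * exp(-rT).
S_0 * exp(-qT) = 0.9800 * 1.00000000 = 0.98000000
K * exp(-rT) = 0.9100 * 0.99700450 = 0.90727409
C = P + S*exp(-qT) - K*exp(-rT)
C = 0.1196 + 0.98000000 - 0.90727409 = 0.1923

Answer: Call price = 0.1923


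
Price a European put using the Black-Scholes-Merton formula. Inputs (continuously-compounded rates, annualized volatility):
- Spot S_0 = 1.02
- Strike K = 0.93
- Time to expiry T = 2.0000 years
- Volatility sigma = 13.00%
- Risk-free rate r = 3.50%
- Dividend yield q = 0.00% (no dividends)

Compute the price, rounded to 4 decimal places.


Answer: Price = 0.0179

Derivation:
d1 = (ln(S/K) + (r - q + 0.5*sigma^2) * T) / (sigma * sqrt(T)) = 0.97511831
d2 = d1 - sigma * sqrt(T) = 0.79127055
exp(-rT) = 0.93239382; exp(-qT) = 1.00000000
P = K * exp(-rT) * N(-d2) - S_0 * exp(-qT) * N(-d1)
N(-d1) = 0.16475079; N(-d2) = 0.21439307
P = 0.9300 * 0.93239382 * 0.21439307 - 1.0200 * 1.00000000 * 0.16475079 = 0.0179


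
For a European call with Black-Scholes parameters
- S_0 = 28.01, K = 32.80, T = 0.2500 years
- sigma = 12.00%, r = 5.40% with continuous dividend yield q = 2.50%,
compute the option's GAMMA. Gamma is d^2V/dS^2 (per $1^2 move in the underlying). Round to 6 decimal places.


d1 = -2.4802821020; d2 = -2.5402821020
phi(d1) = 0.0184104252; exp(-qT) = 0.9937694906; exp(-rT) = 0.9865907163
Gamma = exp(-qT) * phi(d1) / (S * sigma * sqrt(T)) = 0.9937694906 * 0.0184104252 / (28.0100 * 0.1200 * 0.5000000000) = 0.010886

Answer: Gamma = 0.010886


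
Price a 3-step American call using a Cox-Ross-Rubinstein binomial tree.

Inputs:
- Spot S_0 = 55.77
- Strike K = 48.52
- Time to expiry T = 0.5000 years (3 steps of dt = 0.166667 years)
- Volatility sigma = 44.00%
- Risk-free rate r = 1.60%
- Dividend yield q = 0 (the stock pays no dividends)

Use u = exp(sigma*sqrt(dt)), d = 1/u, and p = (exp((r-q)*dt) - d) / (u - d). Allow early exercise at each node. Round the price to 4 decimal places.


Answer: Price = V(0,0) = 10.8608

Derivation:
dt = T/N = 0.166667
u = exp(sigma*sqrt(dt)) = 1.196774; d = 1/u = 0.835580
p = (exp((r-q)*dt) - d) / (u - d) = 0.462606
Discount per step: exp(-r*dt) = 0.997337
Stock lattice S(k, i) with i counting down-moves:
  k=0: S(0,0) = 55.7700
  k=1: S(1,0) = 66.7441; S(1,1) = 46.6003
  k=2: S(2,0) = 79.8775; S(2,1) = 55.7700; S(2,2) = 38.9383
  k=3: S(3,0) = 95.5953; S(3,1) = 66.7441; S(3,2) = 46.6003; S(3,3) = 32.5360
Terminal payoffs V(N, i) = max(S_T - K, 0):
  V(3,0) = 47.075317; V(3,1) = 18.224062; V(3,2) = 0.000000; V(3,3) = 0.000000
Backward induction: V(k, i) = exp(-r*dt) * [p * V(k+1, i) + (1-p) * V(k+1, i+1)]; then take max(V_cont, immediate exercise) for American.
  V(2,0) = exp(-r*dt) * [p*47.075317 + (1-p)*18.224062] = 31.486744; exercise = 31.357530; V(2,0) = max -> 31.486744
  V(2,1) = exp(-r*dt) * [p*18.224062 + (1-p)*0.000000] = 8.408106; exercise = 7.250000; V(2,1) = max -> 8.408106
  V(2,2) = exp(-r*dt) * [p*0.000000 + (1-p)*0.000000] = 0.000000; exercise = 0.000000; V(2,2) = max -> 0.000000
  V(1,0) = exp(-r*dt) * [p*31.486744 + (1-p)*8.408106] = 19.033595; exercise = 18.224062; V(1,0) = max -> 19.033595
  V(1,1) = exp(-r*dt) * [p*8.408106 + (1-p)*0.000000] = 3.879280; exercise = 0.000000; V(1,1) = max -> 3.879280
  V(0,0) = exp(-r*dt) * [p*19.033595 + (1-p)*3.879280] = 10.860754; exercise = 7.250000; V(0,0) = max -> 10.860754


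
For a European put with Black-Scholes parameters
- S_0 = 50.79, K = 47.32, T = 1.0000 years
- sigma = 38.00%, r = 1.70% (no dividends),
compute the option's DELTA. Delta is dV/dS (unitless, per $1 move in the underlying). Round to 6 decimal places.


Answer: Delta = -0.336891

Derivation:
d1 = 0.4209643308; d2 = 0.0409643308
phi(d1) = 0.3651145945; exp(-qT) = 1.0000000000; exp(-rT) = 0.9831436846
N(-d1) = 0.3368905642
Delta = -exp(-qT) * N(-d1) = -1.0000000000 * 0.3368905642 = -0.336891


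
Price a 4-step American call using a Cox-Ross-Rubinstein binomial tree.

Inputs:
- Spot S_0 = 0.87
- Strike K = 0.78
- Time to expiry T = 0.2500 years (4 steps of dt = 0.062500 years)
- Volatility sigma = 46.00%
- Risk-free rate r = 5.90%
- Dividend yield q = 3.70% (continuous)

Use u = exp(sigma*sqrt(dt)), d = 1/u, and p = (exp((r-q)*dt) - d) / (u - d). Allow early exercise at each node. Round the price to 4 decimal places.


dt = T/N = 0.062500
u = exp(sigma*sqrt(dt)) = 1.121873; d = 1/u = 0.891366
p = (exp((r-q)*dt) - d) / (u - d) = 0.477251
Discount per step: exp(-r*dt) = 0.996319
Stock lattice S(k, i) with i counting down-moves:
  k=0: S(0,0) = 0.8700
  k=1: S(1,0) = 0.9760; S(1,1) = 0.7755
  k=2: S(2,0) = 1.0950; S(2,1) = 0.8700; S(2,2) = 0.6912
  k=3: S(3,0) = 1.2284; S(3,1) = 0.9760; S(3,2) = 0.7755; S(3,3) = 0.6162
  k=4: S(4,0) = 1.3781; S(4,1) = 1.0950; S(4,2) = 0.8700; S(4,3) = 0.6912; S(4,4) = 0.5492
Terminal payoffs V(N, i) = max(S_T - K, 0):
  V(4,0) = 0.598144; V(4,1) = 0.314982; V(4,2) = 0.090000; V(4,3) = 0.000000; V(4,4) = 0.000000
Backward induction: V(k, i) = exp(-r*dt) * [p * V(k+1, i) + (1-p) * V(k+1, i+1)]; then take max(V_cont, immediate exercise) for American.
  V(3,0) = exp(-r*dt) * [p*0.598144 + (1-p)*0.314982] = 0.448465; exercise = 0.448431; V(3,0) = max -> 0.448465
  V(3,1) = exp(-r*dt) * [p*0.314982 + (1-p)*0.090000] = 0.196646; exercise = 0.196030; V(3,1) = max -> 0.196646
  V(3,2) = exp(-r*dt) * [p*0.090000 + (1-p)*0.000000] = 0.042794; exercise = 0.000000; V(3,2) = max -> 0.042794
  V(3,3) = exp(-r*dt) * [p*0.000000 + (1-p)*0.000000] = 0.000000; exercise = 0.000000; V(3,3) = max -> 0.000000
  V(2,0) = exp(-r*dt) * [p*0.448465 + (1-p)*0.196646] = 0.315661; exercise = 0.314982; V(2,0) = max -> 0.315661
  V(2,1) = exp(-r*dt) * [p*0.196646 + (1-p)*0.042794] = 0.115793; exercise = 0.090000; V(2,1) = max -> 0.115793
  V(2,2) = exp(-r*dt) * [p*0.042794 + (1-p)*0.000000] = 0.020349; exercise = 0.000000; V(2,2) = max -> 0.020349
  V(1,0) = exp(-r*dt) * [p*0.315661 + (1-p)*0.115793] = 0.210403; exercise = 0.196030; V(1,0) = max -> 0.210403
  V(1,1) = exp(-r*dt) * [p*0.115793 + (1-p)*0.020349] = 0.065657; exercise = 0.000000; V(1,1) = max -> 0.065657
  V(0,0) = exp(-r*dt) * [p*0.210403 + (1-p)*0.065657] = 0.134241; exercise = 0.090000; V(0,0) = max -> 0.134241

Answer: Price = V(0,0) = 0.1342
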